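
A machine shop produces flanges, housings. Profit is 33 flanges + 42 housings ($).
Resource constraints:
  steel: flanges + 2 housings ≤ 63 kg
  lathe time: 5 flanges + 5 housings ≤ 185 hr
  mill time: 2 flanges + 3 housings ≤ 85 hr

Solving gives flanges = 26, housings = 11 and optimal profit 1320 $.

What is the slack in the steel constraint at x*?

15

steel used = 1·26 + 2·11 = 48; slack = 63 − 48 = 15.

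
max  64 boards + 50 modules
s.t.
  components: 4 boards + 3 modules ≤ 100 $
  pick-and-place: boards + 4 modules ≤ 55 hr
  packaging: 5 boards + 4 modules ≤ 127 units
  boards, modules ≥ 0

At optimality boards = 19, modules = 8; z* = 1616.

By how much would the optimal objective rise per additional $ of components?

6

Check each constraint at x*: components 100/100 (tight); pick-and-place 51/55 (slack 4); packaging 127/127 (tight).
Slack constraints have shadow price 0 (complementary slackness).
The binding rows give the dual system: 4·y_components + 5·y_packaging = 64 and 3·y_components + 4·y_packaging = 50.
→ y_components = 6 and y_packaging = 8.
Shadow price of components = 6.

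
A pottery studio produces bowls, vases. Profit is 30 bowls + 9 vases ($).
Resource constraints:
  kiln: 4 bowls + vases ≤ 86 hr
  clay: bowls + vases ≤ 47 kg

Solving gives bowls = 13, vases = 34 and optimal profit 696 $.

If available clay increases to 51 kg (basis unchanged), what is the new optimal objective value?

Both kiln and clay are binding at x*.
From A_Bᵀ y = c: 4·y_kiln + 1·y_clay = 30; 1·y_kiln + 1·y_clay = 9.
This yields shadow prices y_kiln = 7, y_clay = 2.
Δz = y_clay·Δb = 2 × (4) = 8, so new z* = 696 + 8 = 704.

704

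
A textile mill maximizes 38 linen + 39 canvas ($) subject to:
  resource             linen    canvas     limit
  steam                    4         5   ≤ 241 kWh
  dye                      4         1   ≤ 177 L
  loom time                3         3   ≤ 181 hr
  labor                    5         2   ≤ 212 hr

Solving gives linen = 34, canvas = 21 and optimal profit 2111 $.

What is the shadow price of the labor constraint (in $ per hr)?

Binding: steam and labor. Non-binding: dye (20 unused), loom time (16 unused).
Slack constraints have shadow price 0 (complementary slackness).
Dual feasibility on the basic columns requires 4·y_steam + 5·y_labor = 38, 5·y_steam + 2·y_labor = 39.
Solving: y_steam = 7, y_labor = 2.
Shadow price of labor = 2.

2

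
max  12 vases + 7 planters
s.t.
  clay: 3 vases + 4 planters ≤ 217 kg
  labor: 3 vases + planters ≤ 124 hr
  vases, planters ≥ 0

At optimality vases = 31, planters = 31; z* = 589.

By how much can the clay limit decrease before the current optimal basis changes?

93

Binding constraints: clay, labor. The basis is B = [[3,4],[3,1]] with det -9.
Per unit decrease in clay, x* moves by d = (0.1111, -0.3333).
The basis stays optimal until planters reaches 0; allowable decrease = 93 kg.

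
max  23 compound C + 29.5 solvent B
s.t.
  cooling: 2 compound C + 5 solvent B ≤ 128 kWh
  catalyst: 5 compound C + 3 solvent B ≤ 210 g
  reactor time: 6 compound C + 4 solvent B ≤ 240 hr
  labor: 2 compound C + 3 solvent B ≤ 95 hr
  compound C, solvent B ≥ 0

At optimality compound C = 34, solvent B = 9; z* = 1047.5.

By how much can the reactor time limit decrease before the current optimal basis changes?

Binding constraints: reactor time, labor. The basis is B = [[6,4],[2,3]] with det 10.
Per unit decrease in reactor time, x* moves by d = (-0.3, 0.2).
The basis stays optimal until cooling becomes binding; allowable decrease = 37.5 hr.

37.5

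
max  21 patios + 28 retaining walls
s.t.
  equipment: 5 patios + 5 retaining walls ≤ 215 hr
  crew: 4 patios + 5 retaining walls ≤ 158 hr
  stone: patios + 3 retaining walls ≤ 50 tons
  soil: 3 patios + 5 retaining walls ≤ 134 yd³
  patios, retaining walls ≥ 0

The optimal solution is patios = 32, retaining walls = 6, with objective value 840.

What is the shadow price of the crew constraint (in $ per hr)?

5

Check each constraint at x*: equipment 190/215 (slack 25); crew 158/158 (tight); stone 50/50 (tight); soil 126/134 (slack 8).
Since equipment, soil are not tight, their duals are 0.
From A_Bᵀ y = c: 4·y_crew + 1·y_stone = 21; 5·y_crew + 3·y_stone = 28.
Solving: y_crew = 5, y_stone = 1.
Shadow price of crew = 5.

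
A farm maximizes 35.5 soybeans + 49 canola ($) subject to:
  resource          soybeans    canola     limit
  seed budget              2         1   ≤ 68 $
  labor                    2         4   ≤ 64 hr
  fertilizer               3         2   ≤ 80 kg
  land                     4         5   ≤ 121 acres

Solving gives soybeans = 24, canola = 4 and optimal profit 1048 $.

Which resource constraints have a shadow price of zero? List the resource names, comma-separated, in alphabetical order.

land, seed budget

seed budget: 52/68 (slack 16)
labor: 64/64 (binding)
fertilizer: 80/80 (binding)
land: 116/121 (slack 5)
By complementary slackness, a constraint with positive slack has shadow price 0 → land, seed budget.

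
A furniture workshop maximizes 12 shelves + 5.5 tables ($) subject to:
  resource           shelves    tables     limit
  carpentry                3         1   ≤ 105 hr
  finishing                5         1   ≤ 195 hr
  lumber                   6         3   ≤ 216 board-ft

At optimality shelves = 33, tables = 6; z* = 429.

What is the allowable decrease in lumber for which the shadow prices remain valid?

Binding constraints: carpentry, lumber. The basis is B = [[3,1],[6,3]] with det 3.
Per unit decrease in lumber, x* moves by d = (0.3333, -1).
The basis stays optimal until tables reaches 0; allowable decrease = 6 board-ft.

6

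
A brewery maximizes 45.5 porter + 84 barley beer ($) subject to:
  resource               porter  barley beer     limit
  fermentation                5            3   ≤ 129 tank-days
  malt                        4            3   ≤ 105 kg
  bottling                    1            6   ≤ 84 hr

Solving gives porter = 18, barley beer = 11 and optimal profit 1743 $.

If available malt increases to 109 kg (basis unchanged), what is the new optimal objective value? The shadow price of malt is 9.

1779

Δb = 4, so new z* = 1743 + (9)·(4) = 1743 + 36 = 1779.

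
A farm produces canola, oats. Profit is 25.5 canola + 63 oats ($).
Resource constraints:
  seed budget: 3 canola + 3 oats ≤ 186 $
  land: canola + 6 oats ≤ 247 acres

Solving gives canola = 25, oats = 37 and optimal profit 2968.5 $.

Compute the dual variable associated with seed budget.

At the optimum: seed budget uses 186 of 186 (binding); land uses 247 of 247 (binding).
From A_Bᵀ y = c: 3·y_seed budget + 1·y_land = 25.5; 3·y_seed budget + 6·y_land = 63.
Solving: y_seed budget = 6, y_land = 7.5.
Shadow price of seed budget = 6.

6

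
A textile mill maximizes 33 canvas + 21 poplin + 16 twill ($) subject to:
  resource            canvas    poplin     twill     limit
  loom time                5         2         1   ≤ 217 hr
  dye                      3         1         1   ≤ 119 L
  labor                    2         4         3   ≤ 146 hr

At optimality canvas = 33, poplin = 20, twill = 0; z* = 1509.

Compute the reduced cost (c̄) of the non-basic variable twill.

Check each constraint at x*: loom time 205/217 (slack 12); dye 119/119 (tight); labor 146/146 (tight).
Slack constraints have shadow price 0 (complementary slackness).
From A_Bᵀ y = c: 3·y_dye + 2·y_labor = 33; 1·y_dye + 4·y_labor = 21.
Solving: y_dye = 9, y_labor = 3.
Reduced cost of twill: c₃ − yᵀa₃ = 16 − (9·1 + 3·3) = 16 − 18 = -2.

-2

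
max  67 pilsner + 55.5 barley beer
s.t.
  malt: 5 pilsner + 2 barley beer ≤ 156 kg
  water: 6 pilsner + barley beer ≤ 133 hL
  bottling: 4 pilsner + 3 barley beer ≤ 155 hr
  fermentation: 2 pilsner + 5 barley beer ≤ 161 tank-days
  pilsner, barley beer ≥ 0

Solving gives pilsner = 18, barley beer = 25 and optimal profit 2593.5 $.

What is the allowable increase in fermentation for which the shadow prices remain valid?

16

Binding constraints: water, fermentation. The basis is B = [[6,1],[2,5]] with det 28.
Per unit increase in fermentation, x* moves by d = (-0.0357, 0.2143).
The basis stays optimal until bottling becomes binding; allowable increase = 16 tank-days.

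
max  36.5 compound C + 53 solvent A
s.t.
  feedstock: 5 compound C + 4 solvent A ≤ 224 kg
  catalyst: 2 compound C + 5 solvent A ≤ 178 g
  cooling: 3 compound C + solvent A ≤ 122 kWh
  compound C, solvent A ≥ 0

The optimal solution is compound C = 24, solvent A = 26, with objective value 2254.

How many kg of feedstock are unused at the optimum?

feedstock used = 5·24 + 4·26 = 224; slack = 224 − 224 = 0.

0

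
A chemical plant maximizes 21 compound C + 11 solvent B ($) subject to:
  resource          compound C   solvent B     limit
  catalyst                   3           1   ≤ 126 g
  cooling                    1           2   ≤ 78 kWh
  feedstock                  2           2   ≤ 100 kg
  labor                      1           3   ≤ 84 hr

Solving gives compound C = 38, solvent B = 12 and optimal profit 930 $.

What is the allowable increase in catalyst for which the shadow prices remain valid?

Binding constraints: catalyst, feedstock. The basis is B = [[3,1],[2,2]] with det 4.
Per unit increase in catalyst, x* moves by d = (0.5, -0.5).
The basis stays optimal until solvent B reaches 0; allowable increase = 24 g.

24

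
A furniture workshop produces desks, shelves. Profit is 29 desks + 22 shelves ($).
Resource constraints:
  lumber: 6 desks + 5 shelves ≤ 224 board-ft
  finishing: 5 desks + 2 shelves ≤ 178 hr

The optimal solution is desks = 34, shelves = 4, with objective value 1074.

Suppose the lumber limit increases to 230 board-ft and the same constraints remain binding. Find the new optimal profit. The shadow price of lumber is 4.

1098

Δb = 6, so new z* = 1074 + (4)·(6) = 1074 + 24 = 1098.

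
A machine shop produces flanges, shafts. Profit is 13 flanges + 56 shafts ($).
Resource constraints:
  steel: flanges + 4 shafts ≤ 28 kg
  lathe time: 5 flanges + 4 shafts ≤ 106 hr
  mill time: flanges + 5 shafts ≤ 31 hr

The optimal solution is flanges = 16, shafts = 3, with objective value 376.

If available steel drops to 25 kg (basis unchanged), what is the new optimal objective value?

At the optimum: steel uses 28 of 28 (binding); lathe time uses 92 of 106 (slack = 14); mill time uses 31 of 31 (binding).
Slack constraints have shadow price 0 (complementary slackness).
The binding rows give the dual system: 1·y_steel + 1·y_mill time = 13 and 4·y_steel + 5·y_mill time = 56.
Solving: y_steel = 9, y_mill time = 4.
Δz = y_steel·Δb = 9 × (-3) = -27, so new z* = 376 − 27 = 349.

349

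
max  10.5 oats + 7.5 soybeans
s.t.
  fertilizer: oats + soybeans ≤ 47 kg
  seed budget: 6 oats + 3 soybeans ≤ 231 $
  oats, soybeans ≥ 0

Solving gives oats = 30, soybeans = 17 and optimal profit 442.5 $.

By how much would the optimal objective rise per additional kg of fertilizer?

4.5

At the optimum: fertilizer uses 47 of 47 (binding); seed budget uses 231 of 231 (binding).
From A_Bᵀ y = c: 1·y_fertilizer + 6·y_seed budget = 10.5; 1·y_fertilizer + 3·y_seed budget = 7.5.
Solving: y_fertilizer = 4.5, y_seed budget = 1.
Shadow price of fertilizer = 4.5.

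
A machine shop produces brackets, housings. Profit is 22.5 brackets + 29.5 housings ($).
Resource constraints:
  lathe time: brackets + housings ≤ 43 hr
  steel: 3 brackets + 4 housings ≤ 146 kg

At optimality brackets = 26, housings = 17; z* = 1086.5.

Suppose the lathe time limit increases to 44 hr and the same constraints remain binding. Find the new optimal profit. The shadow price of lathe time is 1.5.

1088

Δb = 1, so new z* = 1086.5 + (1.5)·(1) = 1086.5 + 1.5 = 1088.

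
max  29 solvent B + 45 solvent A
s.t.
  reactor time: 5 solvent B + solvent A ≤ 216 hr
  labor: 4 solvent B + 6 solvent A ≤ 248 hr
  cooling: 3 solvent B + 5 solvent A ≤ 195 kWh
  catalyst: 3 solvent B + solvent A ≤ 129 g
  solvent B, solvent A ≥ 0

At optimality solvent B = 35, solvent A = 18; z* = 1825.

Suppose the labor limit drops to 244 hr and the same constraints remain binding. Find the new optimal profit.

At the optimum: reactor time uses 193 of 216 (slack = 23); labor uses 248 of 248 (binding); cooling uses 195 of 195 (binding); catalyst uses 123 of 129 (slack = 6).
Slack constraints have shadow price 0 (complementary slackness).
The binding rows give the dual system: 4·y_labor + 3·y_cooling = 29 and 6·y_labor + 5·y_cooling = 45.
This yields shadow prices y_labor = 5, y_cooling = 3.
Δz = y_labor·Δb = 5 × (-4) = -20, so new z* = 1825 − 20 = 1805.

1805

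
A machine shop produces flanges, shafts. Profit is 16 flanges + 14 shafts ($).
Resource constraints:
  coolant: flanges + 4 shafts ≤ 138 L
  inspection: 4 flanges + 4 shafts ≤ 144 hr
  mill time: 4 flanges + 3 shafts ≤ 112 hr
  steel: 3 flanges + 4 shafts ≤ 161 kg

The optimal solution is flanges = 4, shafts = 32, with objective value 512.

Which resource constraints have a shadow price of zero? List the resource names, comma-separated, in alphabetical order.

coolant: 132/138 (slack 6)
inspection: 144/144 (binding)
mill time: 112/112 (binding)
steel: 140/161 (slack 21)
By complementary slackness, a constraint with positive slack has shadow price 0 → coolant, steel.

coolant, steel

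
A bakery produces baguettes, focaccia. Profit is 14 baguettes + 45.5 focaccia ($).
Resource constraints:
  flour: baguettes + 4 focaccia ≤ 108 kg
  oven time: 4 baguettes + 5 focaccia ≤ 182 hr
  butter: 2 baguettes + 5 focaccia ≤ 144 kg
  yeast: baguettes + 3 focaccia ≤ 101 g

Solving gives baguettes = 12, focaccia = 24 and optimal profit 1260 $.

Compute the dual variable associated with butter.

3.5

At the optimum: flour uses 108 of 108 (binding); oven time uses 168 of 182 (slack = 14); butter uses 144 of 144 (binding); yeast uses 84 of 101 (slack = 17).
Slack constraints have shadow price 0 (complementary slackness).
From A_Bᵀ y = c: 1·y_flour + 2·y_butter = 14; 4·y_flour + 5·y_butter = 45.5.
Solving: y_flour = 7, y_butter = 3.5.
Shadow price of butter = 3.5.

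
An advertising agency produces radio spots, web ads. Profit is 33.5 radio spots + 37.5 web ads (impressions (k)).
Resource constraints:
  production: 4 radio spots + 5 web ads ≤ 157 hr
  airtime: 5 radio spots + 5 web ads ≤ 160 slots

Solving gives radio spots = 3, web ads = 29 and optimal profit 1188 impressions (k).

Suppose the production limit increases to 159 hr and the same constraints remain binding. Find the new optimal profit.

1196

At the optimum: production uses 157 of 157 (binding); airtime uses 160 of 160 (binding).
From A_Bᵀ y = c: 4·y_production + 5·y_airtime = 33.5; 5·y_production + 5·y_airtime = 37.5.
This yields shadow prices y_production = 4, y_airtime = 3.5.
Δz = y_production·Δb = 4 × (2) = 8, so new z* = 1188 + 8 = 1196.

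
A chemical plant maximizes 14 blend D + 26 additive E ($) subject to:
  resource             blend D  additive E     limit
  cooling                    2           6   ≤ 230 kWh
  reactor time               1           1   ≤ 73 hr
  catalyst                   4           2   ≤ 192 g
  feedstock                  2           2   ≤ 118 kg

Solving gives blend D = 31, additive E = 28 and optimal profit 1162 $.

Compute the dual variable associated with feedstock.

4

Check each constraint at x*: cooling 230/230 (tight); reactor time 59/73 (slack 14); catalyst 180/192 (slack 12); feedstock 118/118 (tight).
By complementary slackness, y = 0 for the non-binding constraints.
Dual feasibility on the basic columns requires 2·y_cooling + 2·y_feedstock = 14, 6·y_cooling + 2·y_feedstock = 26.
Solving: y_cooling = 3, y_feedstock = 4.
Shadow price of feedstock = 4.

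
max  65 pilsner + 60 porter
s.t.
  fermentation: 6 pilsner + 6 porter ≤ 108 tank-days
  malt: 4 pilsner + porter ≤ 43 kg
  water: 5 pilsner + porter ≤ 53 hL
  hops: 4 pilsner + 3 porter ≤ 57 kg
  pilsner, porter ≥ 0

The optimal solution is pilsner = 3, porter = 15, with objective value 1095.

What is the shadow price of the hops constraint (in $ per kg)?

Binding: fermentation and hops. Non-binding: malt (16 unused), water (23 unused).
By complementary slackness, y = 0 for the non-binding constraints.
The binding rows give the dual system: 6·y_fermentation + 4·y_hops = 65 and 6·y_fermentation + 3·y_hops = 60.
Solving: y_fermentation = 7.5, y_hops = 5.
Shadow price of hops = 5.

5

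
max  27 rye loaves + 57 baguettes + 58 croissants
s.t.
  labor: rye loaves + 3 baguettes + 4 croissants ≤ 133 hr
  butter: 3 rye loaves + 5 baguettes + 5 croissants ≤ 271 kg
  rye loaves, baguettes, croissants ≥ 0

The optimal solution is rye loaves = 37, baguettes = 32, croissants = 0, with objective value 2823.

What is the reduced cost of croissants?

At the optimum: labor uses 133 of 133 (binding); butter uses 271 of 271 (binding).
The binding rows give the dual system: 1·y_labor + 3·y_butter = 27 and 3·y_labor + 5·y_butter = 57.
Solving: y_labor = 9, y_butter = 6.
Reduced cost of croissants: c₃ − yᵀa₃ = 58 − (9·4 + 6·5) = 58 − 66 = -8.

-8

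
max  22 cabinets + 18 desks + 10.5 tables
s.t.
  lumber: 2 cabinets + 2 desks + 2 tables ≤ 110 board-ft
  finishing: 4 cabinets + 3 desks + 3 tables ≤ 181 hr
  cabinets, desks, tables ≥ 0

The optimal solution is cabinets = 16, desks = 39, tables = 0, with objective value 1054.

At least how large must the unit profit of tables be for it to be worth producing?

18

Both lumber and finishing are binding at x*.
Dual feasibility on the basic columns requires 2·y_lumber + 4·y_finishing = 22, 2·y_lumber + 3·y_finishing = 18.
Solving: y_lumber = 3, y_finishing = 4.
tables enters the basis when its profit ≥ yᵀa₃ = 3·2 + 4·3 = 18.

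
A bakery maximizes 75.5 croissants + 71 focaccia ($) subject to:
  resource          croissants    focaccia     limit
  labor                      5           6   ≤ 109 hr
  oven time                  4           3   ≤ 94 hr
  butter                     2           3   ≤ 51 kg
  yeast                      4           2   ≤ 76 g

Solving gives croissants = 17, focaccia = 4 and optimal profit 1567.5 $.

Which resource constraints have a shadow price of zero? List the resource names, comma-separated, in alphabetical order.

labor: 109/109 (binding)
oven time: 80/94 (slack 14)
butter: 46/51 (slack 5)
yeast: 76/76 (binding)
By complementary slackness, a constraint with positive slack has shadow price 0 → butter, oven time.

butter, oven time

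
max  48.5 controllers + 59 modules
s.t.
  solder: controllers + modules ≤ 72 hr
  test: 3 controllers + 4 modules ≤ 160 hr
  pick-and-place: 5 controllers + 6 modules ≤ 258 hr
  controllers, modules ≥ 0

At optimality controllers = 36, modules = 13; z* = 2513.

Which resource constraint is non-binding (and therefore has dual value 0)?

solder: 49/72 (slack 23)
test: 160/160 (binding)
pick-and-place: 258/258 (binding)
By complementary slackness, a constraint with positive slack has shadow price 0 → solder.

solder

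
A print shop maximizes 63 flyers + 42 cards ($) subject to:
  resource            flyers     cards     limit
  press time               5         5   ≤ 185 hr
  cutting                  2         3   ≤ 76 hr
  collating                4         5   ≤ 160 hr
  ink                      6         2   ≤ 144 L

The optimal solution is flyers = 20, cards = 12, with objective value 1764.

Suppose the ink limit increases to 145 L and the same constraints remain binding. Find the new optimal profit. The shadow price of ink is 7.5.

1771.5

Δb = 1, so new z* = 1764 + (7.5)·(1) = 1764 + 7.5 = 1771.5.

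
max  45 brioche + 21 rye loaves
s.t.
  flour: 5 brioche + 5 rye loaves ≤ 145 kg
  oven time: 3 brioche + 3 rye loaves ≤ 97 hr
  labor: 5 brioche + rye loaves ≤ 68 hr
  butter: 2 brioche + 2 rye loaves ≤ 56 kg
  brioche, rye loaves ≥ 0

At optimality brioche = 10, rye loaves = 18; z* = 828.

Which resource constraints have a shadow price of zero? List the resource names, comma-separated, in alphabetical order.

flour: 140/145 (slack 5)
oven time: 84/97 (slack 13)
labor: 68/68 (binding)
butter: 56/56 (binding)
By complementary slackness, a constraint with positive slack has shadow price 0 → flour, oven time.

flour, oven time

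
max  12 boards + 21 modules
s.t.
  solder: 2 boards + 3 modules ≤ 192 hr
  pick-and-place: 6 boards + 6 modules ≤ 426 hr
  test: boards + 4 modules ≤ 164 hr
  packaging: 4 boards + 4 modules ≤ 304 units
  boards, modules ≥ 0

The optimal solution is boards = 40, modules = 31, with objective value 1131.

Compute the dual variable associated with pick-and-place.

Binding: pick-and-place and test. Non-binding: solder (19 unused), packaging (20 unused).
By complementary slackness, y = 0 for the non-binding constraints.
Dual feasibility on the basic columns requires 6·y_pick-and-place + 1·y_test = 12, 6·y_pick-and-place + 4·y_test = 21.
Solving: y_pick-and-place = 1.5, y_test = 3.
Shadow price of pick-and-place = 1.5.

1.5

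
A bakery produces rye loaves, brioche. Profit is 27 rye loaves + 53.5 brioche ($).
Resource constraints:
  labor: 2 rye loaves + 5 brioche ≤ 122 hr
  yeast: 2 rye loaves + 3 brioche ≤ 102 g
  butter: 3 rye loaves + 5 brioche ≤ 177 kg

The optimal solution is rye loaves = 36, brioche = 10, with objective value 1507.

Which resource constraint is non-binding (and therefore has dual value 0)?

labor: 122/122 (binding)
yeast: 102/102 (binding)
butter: 158/177 (slack 19)
By complementary slackness, a constraint with positive slack has shadow price 0 → butter.

butter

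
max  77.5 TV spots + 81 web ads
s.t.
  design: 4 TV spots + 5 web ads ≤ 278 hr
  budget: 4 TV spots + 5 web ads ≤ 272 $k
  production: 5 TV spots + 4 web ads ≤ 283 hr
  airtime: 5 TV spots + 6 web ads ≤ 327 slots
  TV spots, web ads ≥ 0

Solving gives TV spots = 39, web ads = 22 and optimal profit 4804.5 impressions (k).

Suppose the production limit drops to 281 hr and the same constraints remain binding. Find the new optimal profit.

4792.5

Check each constraint at x*: design 266/278 (slack 12); budget 266/272 (slack 6); production 283/283 (tight); airtime 327/327 (tight).
Slack constraints have shadow price 0 (complementary slackness).
Dual feasibility on the basic columns requires 5·y_production + 5·y_airtime = 77.5, 4·y_production + 6·y_airtime = 81.
→ y_production = 6 and y_airtime = 9.5.
Δz = y_production·Δb = 6 × (-2) = -12, so new z* = 4804.5 − 12 = 4792.5.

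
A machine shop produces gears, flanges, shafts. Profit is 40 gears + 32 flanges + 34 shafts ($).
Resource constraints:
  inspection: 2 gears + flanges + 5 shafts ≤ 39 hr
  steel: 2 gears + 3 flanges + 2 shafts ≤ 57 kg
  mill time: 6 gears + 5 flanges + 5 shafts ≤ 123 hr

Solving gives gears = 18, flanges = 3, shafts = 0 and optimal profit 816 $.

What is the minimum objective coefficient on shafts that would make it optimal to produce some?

At the optimum: inspection uses 39 of 39 (binding); steel uses 45 of 57 (slack = 12); mill time uses 123 of 123 (binding).
By complementary slackness, y = 0 for the non-binding constraint.
Dual feasibility on the basic columns requires 2·y_inspection + 6·y_mill time = 40, 1·y_inspection + 5·y_mill time = 32.
This yields shadow prices y_inspection = 2, y_mill time = 6.
shafts enters the basis when its profit ≥ yᵀa₃ = 2·5 + 6·5 = 40.

40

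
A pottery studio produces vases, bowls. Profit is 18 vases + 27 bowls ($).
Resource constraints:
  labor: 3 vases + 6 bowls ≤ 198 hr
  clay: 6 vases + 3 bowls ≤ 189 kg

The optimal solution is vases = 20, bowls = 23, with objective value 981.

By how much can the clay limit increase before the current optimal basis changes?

207

Binding constraints: labor, clay. The basis is B = [[3,6],[6,3]] with det -27.
Per unit increase in clay, x* moves by d = (0.2222, -0.1111).
The basis stays optimal until bowls reaches 0; allowable increase = 207 kg.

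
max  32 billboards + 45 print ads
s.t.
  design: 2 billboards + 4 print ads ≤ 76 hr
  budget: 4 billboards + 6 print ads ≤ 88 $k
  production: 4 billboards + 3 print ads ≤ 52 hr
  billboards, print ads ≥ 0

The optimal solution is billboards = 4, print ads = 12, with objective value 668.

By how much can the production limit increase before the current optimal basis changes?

36

Binding constraints: budget, production. The basis is B = [[4,6],[4,3]] with det -12.
Per unit increase in production, x* moves by d = (0.5, -0.3333).
The basis stays optimal until print ads reaches 0; allowable increase = 36 hr.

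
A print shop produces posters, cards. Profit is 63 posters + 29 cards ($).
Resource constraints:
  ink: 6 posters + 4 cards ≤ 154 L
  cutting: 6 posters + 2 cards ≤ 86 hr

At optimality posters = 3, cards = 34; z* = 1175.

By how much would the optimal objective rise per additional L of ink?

Check each constraint at x*: ink 154/154 (tight); cutting 86/86 (tight).
Dual feasibility on the basic columns requires 6·y_ink + 6·y_cutting = 63, 4·y_ink + 2·y_cutting = 29.
→ y_ink = 4 and y_cutting = 6.5.
Shadow price of ink = 4.

4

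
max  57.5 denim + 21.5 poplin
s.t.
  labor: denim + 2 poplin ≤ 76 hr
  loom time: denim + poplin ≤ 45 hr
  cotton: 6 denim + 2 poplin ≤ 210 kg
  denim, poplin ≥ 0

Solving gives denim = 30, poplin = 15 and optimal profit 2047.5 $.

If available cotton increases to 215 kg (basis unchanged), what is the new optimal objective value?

At the optimum: labor uses 60 of 76 (slack = 16); loom time uses 45 of 45 (binding); cotton uses 210 of 210 (binding).
Since labor is not tight, its dual is 0.
The binding rows give the dual system: 1·y_loom time + 6·y_cotton = 57.5 and 1·y_loom time + 2·y_cotton = 21.5.
Solving: y_loom time = 3.5, y_cotton = 9.
Δz = y_cotton·Δb = 9 × (5) = 45, so new z* = 2047.5 + 45 = 2092.5.

2092.5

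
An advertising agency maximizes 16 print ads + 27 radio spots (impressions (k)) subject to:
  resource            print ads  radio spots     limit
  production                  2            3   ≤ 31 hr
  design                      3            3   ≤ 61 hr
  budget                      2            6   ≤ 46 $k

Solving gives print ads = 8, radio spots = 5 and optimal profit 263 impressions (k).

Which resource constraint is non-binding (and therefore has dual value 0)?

production: 31/31 (binding)
design: 39/61 (slack 22)
budget: 46/46 (binding)
By complementary slackness, a constraint with positive slack has shadow price 0 → design.

design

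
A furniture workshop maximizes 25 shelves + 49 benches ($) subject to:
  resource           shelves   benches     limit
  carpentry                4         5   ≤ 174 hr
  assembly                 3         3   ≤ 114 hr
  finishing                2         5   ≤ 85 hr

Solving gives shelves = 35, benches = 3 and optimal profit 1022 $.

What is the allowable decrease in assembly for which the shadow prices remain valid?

Binding constraints: assembly, finishing. The basis is B = [[3,3],[2,5]] with det 9.
Per unit decrease in assembly, x* moves by d = (-0.5556, 0.2222).
The basis stays optimal until shelves reaches 0; allowable decrease = 63 hr.

63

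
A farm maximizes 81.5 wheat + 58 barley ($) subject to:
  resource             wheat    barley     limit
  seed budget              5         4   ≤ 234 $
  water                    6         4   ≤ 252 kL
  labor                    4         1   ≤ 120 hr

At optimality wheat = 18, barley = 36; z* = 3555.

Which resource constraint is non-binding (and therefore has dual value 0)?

labor

seed budget: 234/234 (binding)
water: 252/252 (binding)
labor: 108/120 (slack 12)
By complementary slackness, a constraint with positive slack has shadow price 0 → labor.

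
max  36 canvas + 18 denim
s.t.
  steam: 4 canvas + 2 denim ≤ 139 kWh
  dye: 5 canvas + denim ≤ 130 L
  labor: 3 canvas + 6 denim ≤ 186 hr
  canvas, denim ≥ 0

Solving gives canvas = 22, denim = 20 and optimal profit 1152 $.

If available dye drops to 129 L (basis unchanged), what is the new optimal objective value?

At the optimum: steam uses 128 of 139 (slack = 11); dye uses 130 of 130 (binding); labor uses 186 of 186 (binding).
By complementary slackness, y = 0 for the non-binding constraint.
Dual feasibility on the basic columns requires 5·y_dye + 3·y_labor = 36, 1·y_dye + 6·y_labor = 18.
Solving: y_dye = 6, y_labor = 2.
Δz = y_dye·Δb = 6 × (-1) = -6, so new z* = 1152 − 6 = 1146.

1146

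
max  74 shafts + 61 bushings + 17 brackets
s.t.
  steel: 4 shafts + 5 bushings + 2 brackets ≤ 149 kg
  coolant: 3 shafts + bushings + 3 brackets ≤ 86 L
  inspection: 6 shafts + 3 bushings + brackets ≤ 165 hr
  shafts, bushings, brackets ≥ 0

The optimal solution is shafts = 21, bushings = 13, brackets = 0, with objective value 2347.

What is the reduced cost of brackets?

Check each constraint at x*: steel 149/149 (tight); coolant 76/86 (slack 10); inspection 165/165 (tight).
By complementary slackness, y = 0 for the non-binding constraint.
From A_Bᵀ y = c: 4·y_steel + 6·y_inspection = 74; 5·y_steel + 3·y_inspection = 61.
→ y_steel = 8 and y_inspection = 7.
Reduced cost of brackets: c₃ − yᵀa₃ = 17 − (8·2 + 7·1) = 17 − 23 = -6.

-6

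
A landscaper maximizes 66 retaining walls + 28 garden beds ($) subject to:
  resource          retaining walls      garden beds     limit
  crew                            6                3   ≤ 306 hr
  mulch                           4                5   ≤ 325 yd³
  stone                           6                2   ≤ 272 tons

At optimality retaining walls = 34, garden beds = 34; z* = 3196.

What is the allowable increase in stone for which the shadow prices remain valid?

Binding constraints: crew, stone. The basis is B = [[6,3],[6,2]] with det -6.
Per unit increase in stone, x* moves by d = (0.5, -1).
The basis stays optimal until garden beds reaches 0; allowable increase = 34 tons.

34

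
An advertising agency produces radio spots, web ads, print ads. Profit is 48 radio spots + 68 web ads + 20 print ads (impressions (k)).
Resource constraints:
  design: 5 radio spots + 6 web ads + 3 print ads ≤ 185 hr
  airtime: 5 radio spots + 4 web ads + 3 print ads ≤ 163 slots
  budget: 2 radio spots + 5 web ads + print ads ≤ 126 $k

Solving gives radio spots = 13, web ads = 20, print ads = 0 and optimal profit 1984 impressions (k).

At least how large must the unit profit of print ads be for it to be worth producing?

Check each constraint at x*: design 185/185 (tight); airtime 145/163 (slack 18); budget 126/126 (tight).
Slack constraints have shadow price 0 (complementary slackness).
From A_Bᵀ y = c: 5·y_design + 2·y_budget = 48; 6·y_design + 5·y_budget = 68.
Solving: y_design = 8, y_budget = 4.
print ads enters the basis when its profit ≥ yᵀa₃ = 8·3 + 4·1 = 28.

28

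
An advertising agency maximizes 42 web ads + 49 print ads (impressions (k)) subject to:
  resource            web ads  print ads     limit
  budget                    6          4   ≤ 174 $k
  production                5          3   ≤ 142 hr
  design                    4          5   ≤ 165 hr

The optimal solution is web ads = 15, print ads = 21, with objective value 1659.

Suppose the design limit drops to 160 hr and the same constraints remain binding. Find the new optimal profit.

Binding: budget and design. Non-binding: production (4 unused).
Since production is not tight, its dual is 0.
Dual feasibility on the basic columns requires 6·y_budget + 4·y_design = 42, 4·y_budget + 5·y_design = 49.
Solving: y_budget = 1, y_design = 9.
Δz = y_design·Δb = 9 × (-5) = -45, so new z* = 1659 − 45 = 1614.

1614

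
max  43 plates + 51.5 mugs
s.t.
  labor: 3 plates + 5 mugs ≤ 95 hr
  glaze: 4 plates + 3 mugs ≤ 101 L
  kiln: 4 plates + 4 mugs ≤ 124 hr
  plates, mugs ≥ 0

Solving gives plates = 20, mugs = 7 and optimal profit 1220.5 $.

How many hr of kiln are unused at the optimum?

kiln used = 4·20 + 4·7 = 108; slack = 124 − 108 = 16.

16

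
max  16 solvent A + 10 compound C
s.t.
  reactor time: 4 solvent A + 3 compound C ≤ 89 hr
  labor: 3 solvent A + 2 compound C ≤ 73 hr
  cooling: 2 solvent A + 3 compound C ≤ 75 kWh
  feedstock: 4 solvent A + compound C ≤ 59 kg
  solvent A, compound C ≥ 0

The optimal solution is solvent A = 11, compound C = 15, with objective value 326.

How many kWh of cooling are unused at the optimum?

cooling used = 2·11 + 3·15 = 67; slack = 75 − 67 = 8.

8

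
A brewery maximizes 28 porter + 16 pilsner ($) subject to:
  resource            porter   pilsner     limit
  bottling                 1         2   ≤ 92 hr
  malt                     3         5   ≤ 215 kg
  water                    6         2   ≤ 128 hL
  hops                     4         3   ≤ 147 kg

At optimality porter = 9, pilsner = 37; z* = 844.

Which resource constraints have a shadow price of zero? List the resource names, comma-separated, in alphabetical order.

bottling, malt

bottling: 83/92 (slack 9)
malt: 212/215 (slack 3)
water: 128/128 (binding)
hops: 147/147 (binding)
By complementary slackness, a constraint with positive slack has shadow price 0 → bottling, malt.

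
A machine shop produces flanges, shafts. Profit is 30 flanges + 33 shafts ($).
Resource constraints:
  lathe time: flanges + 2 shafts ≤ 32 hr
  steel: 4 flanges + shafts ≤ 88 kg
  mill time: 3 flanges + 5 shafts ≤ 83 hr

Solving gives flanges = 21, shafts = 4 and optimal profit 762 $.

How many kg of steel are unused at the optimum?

0

steel used = 4·21 + 1·4 = 88; slack = 88 − 88 = 0.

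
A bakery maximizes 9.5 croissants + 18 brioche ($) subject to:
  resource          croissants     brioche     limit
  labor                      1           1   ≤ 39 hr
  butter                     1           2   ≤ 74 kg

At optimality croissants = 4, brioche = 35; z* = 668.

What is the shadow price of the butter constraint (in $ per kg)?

8.5

Check each constraint at x*: labor 39/39 (tight); butter 74/74 (tight).
The binding rows give the dual system: 1·y_labor + 1·y_butter = 9.5 and 1·y_labor + 2·y_butter = 18.
Solving: y_labor = 1, y_butter = 8.5.
Shadow price of butter = 8.5.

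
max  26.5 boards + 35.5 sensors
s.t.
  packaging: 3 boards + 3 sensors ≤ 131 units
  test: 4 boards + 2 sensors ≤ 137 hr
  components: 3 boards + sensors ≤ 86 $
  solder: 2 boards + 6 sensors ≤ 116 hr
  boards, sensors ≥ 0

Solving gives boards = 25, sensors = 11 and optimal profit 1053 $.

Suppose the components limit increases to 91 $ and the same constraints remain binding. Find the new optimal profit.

Check each constraint at x*: packaging 108/131 (slack 23); test 122/137 (slack 15); components 86/86 (tight); solder 116/116 (tight).
By complementary slackness, y = 0 for the non-binding constraints.
Dual feasibility on the basic columns requires 3·y_components + 2·y_solder = 26.5, 1·y_components + 6·y_solder = 35.5.
→ y_components = 5.5 and y_solder = 5.
Δz = y_components·Δb = 5.5 × (5) = 27.5, so new z* = 1053 + 27.5 = 1080.5.

1080.5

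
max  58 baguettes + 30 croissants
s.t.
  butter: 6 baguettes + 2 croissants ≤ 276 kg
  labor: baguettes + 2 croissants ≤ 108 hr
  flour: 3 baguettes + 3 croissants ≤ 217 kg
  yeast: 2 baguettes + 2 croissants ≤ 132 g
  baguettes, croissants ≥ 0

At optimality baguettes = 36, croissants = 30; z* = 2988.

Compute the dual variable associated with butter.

Binding: butter and yeast. Non-binding: labor (12 unused), flour (19 unused).
By complementary slackness, y = 0 for the non-binding constraints.
The binding rows give the dual system: 6·y_butter + 2·y_yeast = 58 and 2·y_butter + 2·y_yeast = 30.
This yields shadow prices y_butter = 7, y_yeast = 8.
Shadow price of butter = 7.

7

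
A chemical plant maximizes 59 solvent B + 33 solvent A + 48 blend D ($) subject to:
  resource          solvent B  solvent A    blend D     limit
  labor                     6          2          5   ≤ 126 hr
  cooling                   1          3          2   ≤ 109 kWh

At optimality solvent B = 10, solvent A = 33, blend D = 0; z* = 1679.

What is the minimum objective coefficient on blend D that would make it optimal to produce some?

55

Both labor and cooling are binding at x*.
The binding rows give the dual system: 6·y_labor + 1·y_cooling = 59 and 2·y_labor + 3·y_cooling = 33.
→ y_labor = 9 and y_cooling = 5.
blend D enters the basis when its profit ≥ yᵀa₃ = 9·5 + 5·2 = 55.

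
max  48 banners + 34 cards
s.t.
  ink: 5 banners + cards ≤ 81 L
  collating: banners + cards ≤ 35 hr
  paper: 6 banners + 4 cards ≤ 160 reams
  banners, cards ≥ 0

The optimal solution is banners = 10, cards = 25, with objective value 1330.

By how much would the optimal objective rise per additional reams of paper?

At the optimum: ink uses 75 of 81 (slack = 6); collating uses 35 of 35 (binding); paper uses 160 of 160 (binding).
By complementary slackness, y = 0 for the non-binding constraint.
The binding rows give the dual system: 1·y_collating + 6·y_paper = 48 and 1·y_collating + 4·y_paper = 34.
→ y_collating = 6 and y_paper = 7.
Shadow price of paper = 7.

7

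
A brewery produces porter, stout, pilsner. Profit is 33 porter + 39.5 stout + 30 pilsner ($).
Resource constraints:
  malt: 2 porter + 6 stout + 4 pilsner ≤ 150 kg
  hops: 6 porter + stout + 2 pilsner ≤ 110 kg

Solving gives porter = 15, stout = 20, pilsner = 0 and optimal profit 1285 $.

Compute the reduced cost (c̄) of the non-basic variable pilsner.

-1

At the optimum: malt uses 150 of 150 (binding); hops uses 110 of 110 (binding).
Dual feasibility on the basic columns requires 2·y_malt + 6·y_hops = 33, 6·y_malt + 1·y_hops = 39.5.
Solving: y_malt = 6, y_hops = 3.5.
Reduced cost of pilsner: c₃ − yᵀa₃ = 30 − (6·4 + 3.5·2) = 30 − 31 = -1.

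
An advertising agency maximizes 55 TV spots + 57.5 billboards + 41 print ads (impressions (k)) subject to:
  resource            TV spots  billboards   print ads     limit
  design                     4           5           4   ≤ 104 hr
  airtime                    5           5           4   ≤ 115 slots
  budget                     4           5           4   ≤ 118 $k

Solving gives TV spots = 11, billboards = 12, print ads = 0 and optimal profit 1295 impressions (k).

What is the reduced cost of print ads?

Check each constraint at x*: design 104/104 (tight); airtime 115/115 (tight); budget 104/118 (slack 14).
Since budget is not tight, its dual is 0.
From A_Bᵀ y = c: 4·y_design + 5·y_airtime = 55; 5·y_design + 5·y_airtime = 57.5.
Solving: y_design = 2.5, y_airtime = 9.
Reduced cost of print ads: c₃ − yᵀa₃ = 41 − (2.5·4 + 9·4) = 41 − 46 = -5.

-5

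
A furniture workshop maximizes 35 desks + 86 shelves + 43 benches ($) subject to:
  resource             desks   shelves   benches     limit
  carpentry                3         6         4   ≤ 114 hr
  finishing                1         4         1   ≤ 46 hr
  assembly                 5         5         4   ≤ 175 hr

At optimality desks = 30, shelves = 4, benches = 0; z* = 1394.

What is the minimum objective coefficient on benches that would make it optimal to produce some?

At the optimum: carpentry uses 114 of 114 (binding); finishing uses 46 of 46 (binding); assembly uses 170 of 175 (slack = 5).
Slack constraints have shadow price 0 (complementary slackness).
The binding rows give the dual system: 3·y_carpentry + 1·y_finishing = 35 and 6·y_carpentry + 4·y_finishing = 86.
→ y_carpentry = 9 and y_finishing = 8.
benches enters the basis when its profit ≥ yᵀa₃ = 9·4 + 8·1 = 44.

44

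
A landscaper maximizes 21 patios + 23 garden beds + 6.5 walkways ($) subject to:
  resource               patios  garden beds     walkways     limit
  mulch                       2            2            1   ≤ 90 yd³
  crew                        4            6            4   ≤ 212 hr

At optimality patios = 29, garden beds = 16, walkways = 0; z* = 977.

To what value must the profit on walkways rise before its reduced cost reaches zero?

Both mulch and crew are binding at x*.
Dual feasibility on the basic columns requires 2·y_mulch + 4·y_crew = 21, 2·y_mulch + 6·y_crew = 23.
This yields shadow prices y_mulch = 8.5, y_crew = 1.
walkways enters the basis when its profit ≥ yᵀa₃ = 8.5·1 + 1·4 = 12.5.

12.5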